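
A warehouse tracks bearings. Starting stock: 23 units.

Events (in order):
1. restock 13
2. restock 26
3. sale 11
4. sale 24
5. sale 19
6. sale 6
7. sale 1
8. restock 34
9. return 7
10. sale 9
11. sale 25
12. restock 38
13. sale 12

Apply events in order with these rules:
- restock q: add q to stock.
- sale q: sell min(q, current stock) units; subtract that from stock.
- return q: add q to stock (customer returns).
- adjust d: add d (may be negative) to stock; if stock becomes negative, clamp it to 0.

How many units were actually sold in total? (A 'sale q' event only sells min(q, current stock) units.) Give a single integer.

Processing events:
Start: stock = 23
  Event 1 (restock 13): 23 + 13 = 36
  Event 2 (restock 26): 36 + 26 = 62
  Event 3 (sale 11): sell min(11,62)=11. stock: 62 - 11 = 51. total_sold = 11
  Event 4 (sale 24): sell min(24,51)=24. stock: 51 - 24 = 27. total_sold = 35
  Event 5 (sale 19): sell min(19,27)=19. stock: 27 - 19 = 8. total_sold = 54
  Event 6 (sale 6): sell min(6,8)=6. stock: 8 - 6 = 2. total_sold = 60
  Event 7 (sale 1): sell min(1,2)=1. stock: 2 - 1 = 1. total_sold = 61
  Event 8 (restock 34): 1 + 34 = 35
  Event 9 (return 7): 35 + 7 = 42
  Event 10 (sale 9): sell min(9,42)=9. stock: 42 - 9 = 33. total_sold = 70
  Event 11 (sale 25): sell min(25,33)=25. stock: 33 - 25 = 8. total_sold = 95
  Event 12 (restock 38): 8 + 38 = 46
  Event 13 (sale 12): sell min(12,46)=12. stock: 46 - 12 = 34. total_sold = 107
Final: stock = 34, total_sold = 107

Answer: 107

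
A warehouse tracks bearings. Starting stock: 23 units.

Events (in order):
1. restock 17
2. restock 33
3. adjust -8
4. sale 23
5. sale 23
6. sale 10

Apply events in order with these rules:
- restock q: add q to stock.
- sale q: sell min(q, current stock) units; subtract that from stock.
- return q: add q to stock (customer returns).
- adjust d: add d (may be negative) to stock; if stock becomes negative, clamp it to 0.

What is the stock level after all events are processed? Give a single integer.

Answer: 9

Derivation:
Processing events:
Start: stock = 23
  Event 1 (restock 17): 23 + 17 = 40
  Event 2 (restock 33): 40 + 33 = 73
  Event 3 (adjust -8): 73 + -8 = 65
  Event 4 (sale 23): sell min(23,65)=23. stock: 65 - 23 = 42. total_sold = 23
  Event 5 (sale 23): sell min(23,42)=23. stock: 42 - 23 = 19. total_sold = 46
  Event 6 (sale 10): sell min(10,19)=10. stock: 19 - 10 = 9. total_sold = 56
Final: stock = 9, total_sold = 56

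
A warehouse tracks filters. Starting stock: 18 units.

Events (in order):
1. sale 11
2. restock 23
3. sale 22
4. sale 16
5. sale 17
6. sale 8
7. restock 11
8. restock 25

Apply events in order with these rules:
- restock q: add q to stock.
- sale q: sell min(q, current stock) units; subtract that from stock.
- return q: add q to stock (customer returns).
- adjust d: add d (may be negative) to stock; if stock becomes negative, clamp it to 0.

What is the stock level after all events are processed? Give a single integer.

Processing events:
Start: stock = 18
  Event 1 (sale 11): sell min(11,18)=11. stock: 18 - 11 = 7. total_sold = 11
  Event 2 (restock 23): 7 + 23 = 30
  Event 3 (sale 22): sell min(22,30)=22. stock: 30 - 22 = 8. total_sold = 33
  Event 4 (sale 16): sell min(16,8)=8. stock: 8 - 8 = 0. total_sold = 41
  Event 5 (sale 17): sell min(17,0)=0. stock: 0 - 0 = 0. total_sold = 41
  Event 6 (sale 8): sell min(8,0)=0. stock: 0 - 0 = 0. total_sold = 41
  Event 7 (restock 11): 0 + 11 = 11
  Event 8 (restock 25): 11 + 25 = 36
Final: stock = 36, total_sold = 41

Answer: 36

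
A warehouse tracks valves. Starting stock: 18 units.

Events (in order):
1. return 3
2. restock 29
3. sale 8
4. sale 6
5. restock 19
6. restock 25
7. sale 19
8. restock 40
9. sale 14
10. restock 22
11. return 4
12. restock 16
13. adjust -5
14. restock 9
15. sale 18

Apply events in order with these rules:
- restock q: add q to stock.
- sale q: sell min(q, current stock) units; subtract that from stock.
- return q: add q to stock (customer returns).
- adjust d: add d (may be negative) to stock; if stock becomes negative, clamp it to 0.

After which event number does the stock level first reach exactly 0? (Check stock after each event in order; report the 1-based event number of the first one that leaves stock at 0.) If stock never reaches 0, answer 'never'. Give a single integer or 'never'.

Answer: never

Derivation:
Processing events:
Start: stock = 18
  Event 1 (return 3): 18 + 3 = 21
  Event 2 (restock 29): 21 + 29 = 50
  Event 3 (sale 8): sell min(8,50)=8. stock: 50 - 8 = 42. total_sold = 8
  Event 4 (sale 6): sell min(6,42)=6. stock: 42 - 6 = 36. total_sold = 14
  Event 5 (restock 19): 36 + 19 = 55
  Event 6 (restock 25): 55 + 25 = 80
  Event 7 (sale 19): sell min(19,80)=19. stock: 80 - 19 = 61. total_sold = 33
  Event 8 (restock 40): 61 + 40 = 101
  Event 9 (sale 14): sell min(14,101)=14. stock: 101 - 14 = 87. total_sold = 47
  Event 10 (restock 22): 87 + 22 = 109
  Event 11 (return 4): 109 + 4 = 113
  Event 12 (restock 16): 113 + 16 = 129
  Event 13 (adjust -5): 129 + -5 = 124
  Event 14 (restock 9): 124 + 9 = 133
  Event 15 (sale 18): sell min(18,133)=18. stock: 133 - 18 = 115. total_sold = 65
Final: stock = 115, total_sold = 65

Stock never reaches 0.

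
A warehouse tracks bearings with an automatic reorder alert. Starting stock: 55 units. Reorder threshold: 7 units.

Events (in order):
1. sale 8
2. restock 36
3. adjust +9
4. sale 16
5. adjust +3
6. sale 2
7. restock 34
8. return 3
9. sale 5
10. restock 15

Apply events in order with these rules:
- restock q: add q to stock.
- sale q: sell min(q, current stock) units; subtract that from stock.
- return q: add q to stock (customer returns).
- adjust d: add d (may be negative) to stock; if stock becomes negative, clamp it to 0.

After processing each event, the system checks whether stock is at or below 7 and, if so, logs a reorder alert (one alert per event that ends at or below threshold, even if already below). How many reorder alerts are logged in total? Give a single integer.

Processing events:
Start: stock = 55
  Event 1 (sale 8): sell min(8,55)=8. stock: 55 - 8 = 47. total_sold = 8
  Event 2 (restock 36): 47 + 36 = 83
  Event 3 (adjust +9): 83 + 9 = 92
  Event 4 (sale 16): sell min(16,92)=16. stock: 92 - 16 = 76. total_sold = 24
  Event 5 (adjust +3): 76 + 3 = 79
  Event 6 (sale 2): sell min(2,79)=2. stock: 79 - 2 = 77. total_sold = 26
  Event 7 (restock 34): 77 + 34 = 111
  Event 8 (return 3): 111 + 3 = 114
  Event 9 (sale 5): sell min(5,114)=5. stock: 114 - 5 = 109. total_sold = 31
  Event 10 (restock 15): 109 + 15 = 124
Final: stock = 124, total_sold = 31

Checking against threshold 7:
  After event 1: stock=47 > 7
  After event 2: stock=83 > 7
  After event 3: stock=92 > 7
  After event 4: stock=76 > 7
  After event 5: stock=79 > 7
  After event 6: stock=77 > 7
  After event 7: stock=111 > 7
  After event 8: stock=114 > 7
  After event 9: stock=109 > 7
  After event 10: stock=124 > 7
Alert events: []. Count = 0

Answer: 0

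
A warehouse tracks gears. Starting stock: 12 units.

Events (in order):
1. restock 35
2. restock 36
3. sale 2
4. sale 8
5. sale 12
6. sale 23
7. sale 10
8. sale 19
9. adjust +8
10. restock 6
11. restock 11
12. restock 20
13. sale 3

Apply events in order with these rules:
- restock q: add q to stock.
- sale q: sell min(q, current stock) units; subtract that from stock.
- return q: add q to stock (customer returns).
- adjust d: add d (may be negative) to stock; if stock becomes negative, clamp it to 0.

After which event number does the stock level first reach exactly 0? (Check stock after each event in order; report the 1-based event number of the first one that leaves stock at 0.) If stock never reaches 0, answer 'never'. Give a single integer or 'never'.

Processing events:
Start: stock = 12
  Event 1 (restock 35): 12 + 35 = 47
  Event 2 (restock 36): 47 + 36 = 83
  Event 3 (sale 2): sell min(2,83)=2. stock: 83 - 2 = 81. total_sold = 2
  Event 4 (sale 8): sell min(8,81)=8. stock: 81 - 8 = 73. total_sold = 10
  Event 5 (sale 12): sell min(12,73)=12. stock: 73 - 12 = 61. total_sold = 22
  Event 6 (sale 23): sell min(23,61)=23. stock: 61 - 23 = 38. total_sold = 45
  Event 7 (sale 10): sell min(10,38)=10. stock: 38 - 10 = 28. total_sold = 55
  Event 8 (sale 19): sell min(19,28)=19. stock: 28 - 19 = 9. total_sold = 74
  Event 9 (adjust +8): 9 + 8 = 17
  Event 10 (restock 6): 17 + 6 = 23
  Event 11 (restock 11): 23 + 11 = 34
  Event 12 (restock 20): 34 + 20 = 54
  Event 13 (sale 3): sell min(3,54)=3. stock: 54 - 3 = 51. total_sold = 77
Final: stock = 51, total_sold = 77

Stock never reaches 0.

Answer: never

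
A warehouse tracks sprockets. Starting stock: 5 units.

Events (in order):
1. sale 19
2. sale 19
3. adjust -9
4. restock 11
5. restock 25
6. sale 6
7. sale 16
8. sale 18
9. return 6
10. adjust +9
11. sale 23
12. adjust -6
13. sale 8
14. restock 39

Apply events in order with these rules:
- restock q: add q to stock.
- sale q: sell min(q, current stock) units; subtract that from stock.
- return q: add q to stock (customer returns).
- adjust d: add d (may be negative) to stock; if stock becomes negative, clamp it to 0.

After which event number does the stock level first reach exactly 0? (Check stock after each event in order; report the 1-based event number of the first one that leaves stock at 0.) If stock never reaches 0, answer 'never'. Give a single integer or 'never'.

Answer: 1

Derivation:
Processing events:
Start: stock = 5
  Event 1 (sale 19): sell min(19,5)=5. stock: 5 - 5 = 0. total_sold = 5
  Event 2 (sale 19): sell min(19,0)=0. stock: 0 - 0 = 0. total_sold = 5
  Event 3 (adjust -9): 0 + -9 = 0 (clamped to 0)
  Event 4 (restock 11): 0 + 11 = 11
  Event 5 (restock 25): 11 + 25 = 36
  Event 6 (sale 6): sell min(6,36)=6. stock: 36 - 6 = 30. total_sold = 11
  Event 7 (sale 16): sell min(16,30)=16. stock: 30 - 16 = 14. total_sold = 27
  Event 8 (sale 18): sell min(18,14)=14. stock: 14 - 14 = 0. total_sold = 41
  Event 9 (return 6): 0 + 6 = 6
  Event 10 (adjust +9): 6 + 9 = 15
  Event 11 (sale 23): sell min(23,15)=15. stock: 15 - 15 = 0. total_sold = 56
  Event 12 (adjust -6): 0 + -6 = 0 (clamped to 0)
  Event 13 (sale 8): sell min(8,0)=0. stock: 0 - 0 = 0. total_sold = 56
  Event 14 (restock 39): 0 + 39 = 39
Final: stock = 39, total_sold = 56

First zero at event 1.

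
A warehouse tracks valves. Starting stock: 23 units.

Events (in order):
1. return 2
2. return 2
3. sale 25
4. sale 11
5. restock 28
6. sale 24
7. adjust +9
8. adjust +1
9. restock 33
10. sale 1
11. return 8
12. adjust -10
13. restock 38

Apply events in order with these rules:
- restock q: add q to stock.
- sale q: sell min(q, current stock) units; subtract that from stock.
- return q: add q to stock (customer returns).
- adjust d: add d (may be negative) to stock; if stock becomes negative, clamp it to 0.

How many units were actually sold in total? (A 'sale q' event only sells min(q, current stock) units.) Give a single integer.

Answer: 52

Derivation:
Processing events:
Start: stock = 23
  Event 1 (return 2): 23 + 2 = 25
  Event 2 (return 2): 25 + 2 = 27
  Event 3 (sale 25): sell min(25,27)=25. stock: 27 - 25 = 2. total_sold = 25
  Event 4 (sale 11): sell min(11,2)=2. stock: 2 - 2 = 0. total_sold = 27
  Event 5 (restock 28): 0 + 28 = 28
  Event 6 (sale 24): sell min(24,28)=24. stock: 28 - 24 = 4. total_sold = 51
  Event 7 (adjust +9): 4 + 9 = 13
  Event 8 (adjust +1): 13 + 1 = 14
  Event 9 (restock 33): 14 + 33 = 47
  Event 10 (sale 1): sell min(1,47)=1. stock: 47 - 1 = 46. total_sold = 52
  Event 11 (return 8): 46 + 8 = 54
  Event 12 (adjust -10): 54 + -10 = 44
  Event 13 (restock 38): 44 + 38 = 82
Final: stock = 82, total_sold = 52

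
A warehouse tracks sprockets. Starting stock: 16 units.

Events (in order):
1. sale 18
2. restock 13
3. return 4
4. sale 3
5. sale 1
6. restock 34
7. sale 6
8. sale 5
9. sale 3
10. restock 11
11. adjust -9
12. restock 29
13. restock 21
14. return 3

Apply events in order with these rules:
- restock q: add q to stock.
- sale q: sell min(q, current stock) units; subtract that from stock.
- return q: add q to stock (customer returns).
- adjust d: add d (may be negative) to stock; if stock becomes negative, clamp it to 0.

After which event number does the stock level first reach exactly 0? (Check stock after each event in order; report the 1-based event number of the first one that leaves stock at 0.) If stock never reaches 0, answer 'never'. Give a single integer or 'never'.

Processing events:
Start: stock = 16
  Event 1 (sale 18): sell min(18,16)=16. stock: 16 - 16 = 0. total_sold = 16
  Event 2 (restock 13): 0 + 13 = 13
  Event 3 (return 4): 13 + 4 = 17
  Event 4 (sale 3): sell min(3,17)=3. stock: 17 - 3 = 14. total_sold = 19
  Event 5 (sale 1): sell min(1,14)=1. stock: 14 - 1 = 13. total_sold = 20
  Event 6 (restock 34): 13 + 34 = 47
  Event 7 (sale 6): sell min(6,47)=6. stock: 47 - 6 = 41. total_sold = 26
  Event 8 (sale 5): sell min(5,41)=5. stock: 41 - 5 = 36. total_sold = 31
  Event 9 (sale 3): sell min(3,36)=3. stock: 36 - 3 = 33. total_sold = 34
  Event 10 (restock 11): 33 + 11 = 44
  Event 11 (adjust -9): 44 + -9 = 35
  Event 12 (restock 29): 35 + 29 = 64
  Event 13 (restock 21): 64 + 21 = 85
  Event 14 (return 3): 85 + 3 = 88
Final: stock = 88, total_sold = 34

First zero at event 1.

Answer: 1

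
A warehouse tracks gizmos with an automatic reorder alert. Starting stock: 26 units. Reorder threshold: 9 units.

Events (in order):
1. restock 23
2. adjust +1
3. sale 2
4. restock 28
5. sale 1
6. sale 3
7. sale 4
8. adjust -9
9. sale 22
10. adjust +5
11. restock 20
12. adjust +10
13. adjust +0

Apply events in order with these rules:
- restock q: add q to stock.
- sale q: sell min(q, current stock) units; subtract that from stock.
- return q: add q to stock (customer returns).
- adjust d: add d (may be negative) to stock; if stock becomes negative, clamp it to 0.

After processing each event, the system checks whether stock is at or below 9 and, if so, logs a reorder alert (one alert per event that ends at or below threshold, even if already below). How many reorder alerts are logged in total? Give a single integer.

Processing events:
Start: stock = 26
  Event 1 (restock 23): 26 + 23 = 49
  Event 2 (adjust +1): 49 + 1 = 50
  Event 3 (sale 2): sell min(2,50)=2. stock: 50 - 2 = 48. total_sold = 2
  Event 4 (restock 28): 48 + 28 = 76
  Event 5 (sale 1): sell min(1,76)=1. stock: 76 - 1 = 75. total_sold = 3
  Event 6 (sale 3): sell min(3,75)=3. stock: 75 - 3 = 72. total_sold = 6
  Event 7 (sale 4): sell min(4,72)=4. stock: 72 - 4 = 68. total_sold = 10
  Event 8 (adjust -9): 68 + -9 = 59
  Event 9 (sale 22): sell min(22,59)=22. stock: 59 - 22 = 37. total_sold = 32
  Event 10 (adjust +5): 37 + 5 = 42
  Event 11 (restock 20): 42 + 20 = 62
  Event 12 (adjust +10): 62 + 10 = 72
  Event 13 (adjust +0): 72 + 0 = 72
Final: stock = 72, total_sold = 32

Checking against threshold 9:
  After event 1: stock=49 > 9
  After event 2: stock=50 > 9
  After event 3: stock=48 > 9
  After event 4: stock=76 > 9
  After event 5: stock=75 > 9
  After event 6: stock=72 > 9
  After event 7: stock=68 > 9
  After event 8: stock=59 > 9
  After event 9: stock=37 > 9
  After event 10: stock=42 > 9
  After event 11: stock=62 > 9
  After event 12: stock=72 > 9
  After event 13: stock=72 > 9
Alert events: []. Count = 0

Answer: 0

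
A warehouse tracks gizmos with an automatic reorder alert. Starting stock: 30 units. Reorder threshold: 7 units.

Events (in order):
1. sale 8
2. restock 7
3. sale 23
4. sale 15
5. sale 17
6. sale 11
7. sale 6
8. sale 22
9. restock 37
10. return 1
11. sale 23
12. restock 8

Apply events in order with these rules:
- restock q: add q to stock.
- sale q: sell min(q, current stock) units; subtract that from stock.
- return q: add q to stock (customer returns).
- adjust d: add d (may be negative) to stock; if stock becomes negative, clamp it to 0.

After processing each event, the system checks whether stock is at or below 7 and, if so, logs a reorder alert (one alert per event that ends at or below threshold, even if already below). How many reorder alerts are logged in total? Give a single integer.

Processing events:
Start: stock = 30
  Event 1 (sale 8): sell min(8,30)=8. stock: 30 - 8 = 22. total_sold = 8
  Event 2 (restock 7): 22 + 7 = 29
  Event 3 (sale 23): sell min(23,29)=23. stock: 29 - 23 = 6. total_sold = 31
  Event 4 (sale 15): sell min(15,6)=6. stock: 6 - 6 = 0. total_sold = 37
  Event 5 (sale 17): sell min(17,0)=0. stock: 0 - 0 = 0. total_sold = 37
  Event 6 (sale 11): sell min(11,0)=0. stock: 0 - 0 = 0. total_sold = 37
  Event 7 (sale 6): sell min(6,0)=0. stock: 0 - 0 = 0. total_sold = 37
  Event 8 (sale 22): sell min(22,0)=0. stock: 0 - 0 = 0. total_sold = 37
  Event 9 (restock 37): 0 + 37 = 37
  Event 10 (return 1): 37 + 1 = 38
  Event 11 (sale 23): sell min(23,38)=23. stock: 38 - 23 = 15. total_sold = 60
  Event 12 (restock 8): 15 + 8 = 23
Final: stock = 23, total_sold = 60

Checking against threshold 7:
  After event 1: stock=22 > 7
  After event 2: stock=29 > 7
  After event 3: stock=6 <= 7 -> ALERT
  After event 4: stock=0 <= 7 -> ALERT
  After event 5: stock=0 <= 7 -> ALERT
  After event 6: stock=0 <= 7 -> ALERT
  After event 7: stock=0 <= 7 -> ALERT
  After event 8: stock=0 <= 7 -> ALERT
  After event 9: stock=37 > 7
  After event 10: stock=38 > 7
  After event 11: stock=15 > 7
  After event 12: stock=23 > 7
Alert events: [3, 4, 5, 6, 7, 8]. Count = 6

Answer: 6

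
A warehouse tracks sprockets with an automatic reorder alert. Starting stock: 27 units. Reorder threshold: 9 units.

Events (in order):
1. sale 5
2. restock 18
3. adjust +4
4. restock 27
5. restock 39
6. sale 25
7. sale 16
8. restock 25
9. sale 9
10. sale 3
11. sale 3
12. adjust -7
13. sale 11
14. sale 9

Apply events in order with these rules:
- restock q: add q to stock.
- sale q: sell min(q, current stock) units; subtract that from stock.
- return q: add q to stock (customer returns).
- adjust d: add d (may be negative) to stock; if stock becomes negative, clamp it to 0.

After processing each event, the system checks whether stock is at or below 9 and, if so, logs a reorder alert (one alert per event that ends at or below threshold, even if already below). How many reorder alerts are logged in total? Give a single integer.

Processing events:
Start: stock = 27
  Event 1 (sale 5): sell min(5,27)=5. stock: 27 - 5 = 22. total_sold = 5
  Event 2 (restock 18): 22 + 18 = 40
  Event 3 (adjust +4): 40 + 4 = 44
  Event 4 (restock 27): 44 + 27 = 71
  Event 5 (restock 39): 71 + 39 = 110
  Event 6 (sale 25): sell min(25,110)=25. stock: 110 - 25 = 85. total_sold = 30
  Event 7 (sale 16): sell min(16,85)=16. stock: 85 - 16 = 69. total_sold = 46
  Event 8 (restock 25): 69 + 25 = 94
  Event 9 (sale 9): sell min(9,94)=9. stock: 94 - 9 = 85. total_sold = 55
  Event 10 (sale 3): sell min(3,85)=3. stock: 85 - 3 = 82. total_sold = 58
  Event 11 (sale 3): sell min(3,82)=3. stock: 82 - 3 = 79. total_sold = 61
  Event 12 (adjust -7): 79 + -7 = 72
  Event 13 (sale 11): sell min(11,72)=11. stock: 72 - 11 = 61. total_sold = 72
  Event 14 (sale 9): sell min(9,61)=9. stock: 61 - 9 = 52. total_sold = 81
Final: stock = 52, total_sold = 81

Checking against threshold 9:
  After event 1: stock=22 > 9
  After event 2: stock=40 > 9
  After event 3: stock=44 > 9
  After event 4: stock=71 > 9
  After event 5: stock=110 > 9
  After event 6: stock=85 > 9
  After event 7: stock=69 > 9
  After event 8: stock=94 > 9
  After event 9: stock=85 > 9
  After event 10: stock=82 > 9
  After event 11: stock=79 > 9
  After event 12: stock=72 > 9
  After event 13: stock=61 > 9
  After event 14: stock=52 > 9
Alert events: []. Count = 0

Answer: 0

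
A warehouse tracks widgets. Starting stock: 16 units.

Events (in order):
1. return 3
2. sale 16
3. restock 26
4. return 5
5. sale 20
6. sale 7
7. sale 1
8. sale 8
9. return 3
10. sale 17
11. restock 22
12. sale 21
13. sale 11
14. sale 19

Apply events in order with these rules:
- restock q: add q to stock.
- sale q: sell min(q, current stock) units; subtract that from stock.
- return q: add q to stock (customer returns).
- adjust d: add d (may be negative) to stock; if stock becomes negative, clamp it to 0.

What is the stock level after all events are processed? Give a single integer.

Answer: 0

Derivation:
Processing events:
Start: stock = 16
  Event 1 (return 3): 16 + 3 = 19
  Event 2 (sale 16): sell min(16,19)=16. stock: 19 - 16 = 3. total_sold = 16
  Event 3 (restock 26): 3 + 26 = 29
  Event 4 (return 5): 29 + 5 = 34
  Event 5 (sale 20): sell min(20,34)=20. stock: 34 - 20 = 14. total_sold = 36
  Event 6 (sale 7): sell min(7,14)=7. stock: 14 - 7 = 7. total_sold = 43
  Event 7 (sale 1): sell min(1,7)=1. stock: 7 - 1 = 6. total_sold = 44
  Event 8 (sale 8): sell min(8,6)=6. stock: 6 - 6 = 0. total_sold = 50
  Event 9 (return 3): 0 + 3 = 3
  Event 10 (sale 17): sell min(17,3)=3. stock: 3 - 3 = 0. total_sold = 53
  Event 11 (restock 22): 0 + 22 = 22
  Event 12 (sale 21): sell min(21,22)=21. stock: 22 - 21 = 1. total_sold = 74
  Event 13 (sale 11): sell min(11,1)=1. stock: 1 - 1 = 0. total_sold = 75
  Event 14 (sale 19): sell min(19,0)=0. stock: 0 - 0 = 0. total_sold = 75
Final: stock = 0, total_sold = 75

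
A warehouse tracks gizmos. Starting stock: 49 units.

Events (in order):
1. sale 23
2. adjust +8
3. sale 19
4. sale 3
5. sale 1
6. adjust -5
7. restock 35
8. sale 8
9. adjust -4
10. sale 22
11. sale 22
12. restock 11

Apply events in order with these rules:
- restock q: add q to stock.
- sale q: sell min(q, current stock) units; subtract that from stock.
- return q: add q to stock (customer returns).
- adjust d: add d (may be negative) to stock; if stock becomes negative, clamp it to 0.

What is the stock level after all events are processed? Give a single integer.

Processing events:
Start: stock = 49
  Event 1 (sale 23): sell min(23,49)=23. stock: 49 - 23 = 26. total_sold = 23
  Event 2 (adjust +8): 26 + 8 = 34
  Event 3 (sale 19): sell min(19,34)=19. stock: 34 - 19 = 15. total_sold = 42
  Event 4 (sale 3): sell min(3,15)=3. stock: 15 - 3 = 12. total_sold = 45
  Event 5 (sale 1): sell min(1,12)=1. stock: 12 - 1 = 11. total_sold = 46
  Event 6 (adjust -5): 11 + -5 = 6
  Event 7 (restock 35): 6 + 35 = 41
  Event 8 (sale 8): sell min(8,41)=8. stock: 41 - 8 = 33. total_sold = 54
  Event 9 (adjust -4): 33 + -4 = 29
  Event 10 (sale 22): sell min(22,29)=22. stock: 29 - 22 = 7. total_sold = 76
  Event 11 (sale 22): sell min(22,7)=7. stock: 7 - 7 = 0. total_sold = 83
  Event 12 (restock 11): 0 + 11 = 11
Final: stock = 11, total_sold = 83

Answer: 11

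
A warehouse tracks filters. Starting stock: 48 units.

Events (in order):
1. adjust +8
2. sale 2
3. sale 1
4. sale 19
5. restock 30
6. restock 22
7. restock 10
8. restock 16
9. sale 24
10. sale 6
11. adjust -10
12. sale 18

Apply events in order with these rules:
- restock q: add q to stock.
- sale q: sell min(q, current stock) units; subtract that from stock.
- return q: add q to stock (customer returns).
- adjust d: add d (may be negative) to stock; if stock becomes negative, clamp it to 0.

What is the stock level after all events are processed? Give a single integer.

Answer: 54

Derivation:
Processing events:
Start: stock = 48
  Event 1 (adjust +8): 48 + 8 = 56
  Event 2 (sale 2): sell min(2,56)=2. stock: 56 - 2 = 54. total_sold = 2
  Event 3 (sale 1): sell min(1,54)=1. stock: 54 - 1 = 53. total_sold = 3
  Event 4 (sale 19): sell min(19,53)=19. stock: 53 - 19 = 34. total_sold = 22
  Event 5 (restock 30): 34 + 30 = 64
  Event 6 (restock 22): 64 + 22 = 86
  Event 7 (restock 10): 86 + 10 = 96
  Event 8 (restock 16): 96 + 16 = 112
  Event 9 (sale 24): sell min(24,112)=24. stock: 112 - 24 = 88. total_sold = 46
  Event 10 (sale 6): sell min(6,88)=6. stock: 88 - 6 = 82. total_sold = 52
  Event 11 (adjust -10): 82 + -10 = 72
  Event 12 (sale 18): sell min(18,72)=18. stock: 72 - 18 = 54. total_sold = 70
Final: stock = 54, total_sold = 70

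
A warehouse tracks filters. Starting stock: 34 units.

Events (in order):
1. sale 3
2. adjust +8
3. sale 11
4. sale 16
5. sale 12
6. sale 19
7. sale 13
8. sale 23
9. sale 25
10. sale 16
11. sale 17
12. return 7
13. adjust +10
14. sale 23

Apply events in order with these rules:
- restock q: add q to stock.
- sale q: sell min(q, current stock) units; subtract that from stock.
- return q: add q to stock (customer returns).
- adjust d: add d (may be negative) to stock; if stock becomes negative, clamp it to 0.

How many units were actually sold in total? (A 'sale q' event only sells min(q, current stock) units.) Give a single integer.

Answer: 59

Derivation:
Processing events:
Start: stock = 34
  Event 1 (sale 3): sell min(3,34)=3. stock: 34 - 3 = 31. total_sold = 3
  Event 2 (adjust +8): 31 + 8 = 39
  Event 3 (sale 11): sell min(11,39)=11. stock: 39 - 11 = 28. total_sold = 14
  Event 4 (sale 16): sell min(16,28)=16. stock: 28 - 16 = 12. total_sold = 30
  Event 5 (sale 12): sell min(12,12)=12. stock: 12 - 12 = 0. total_sold = 42
  Event 6 (sale 19): sell min(19,0)=0. stock: 0 - 0 = 0. total_sold = 42
  Event 7 (sale 13): sell min(13,0)=0. stock: 0 - 0 = 0. total_sold = 42
  Event 8 (sale 23): sell min(23,0)=0. stock: 0 - 0 = 0. total_sold = 42
  Event 9 (sale 25): sell min(25,0)=0. stock: 0 - 0 = 0. total_sold = 42
  Event 10 (sale 16): sell min(16,0)=0. stock: 0 - 0 = 0. total_sold = 42
  Event 11 (sale 17): sell min(17,0)=0. stock: 0 - 0 = 0. total_sold = 42
  Event 12 (return 7): 0 + 7 = 7
  Event 13 (adjust +10): 7 + 10 = 17
  Event 14 (sale 23): sell min(23,17)=17. stock: 17 - 17 = 0. total_sold = 59
Final: stock = 0, total_sold = 59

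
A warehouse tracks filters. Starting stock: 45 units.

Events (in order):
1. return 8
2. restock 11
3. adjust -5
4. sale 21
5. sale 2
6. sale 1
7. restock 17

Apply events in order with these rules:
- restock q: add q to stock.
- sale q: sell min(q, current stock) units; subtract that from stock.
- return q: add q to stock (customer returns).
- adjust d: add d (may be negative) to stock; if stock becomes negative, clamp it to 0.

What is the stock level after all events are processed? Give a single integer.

Answer: 52

Derivation:
Processing events:
Start: stock = 45
  Event 1 (return 8): 45 + 8 = 53
  Event 2 (restock 11): 53 + 11 = 64
  Event 3 (adjust -5): 64 + -5 = 59
  Event 4 (sale 21): sell min(21,59)=21. stock: 59 - 21 = 38. total_sold = 21
  Event 5 (sale 2): sell min(2,38)=2. stock: 38 - 2 = 36. total_sold = 23
  Event 6 (sale 1): sell min(1,36)=1. stock: 36 - 1 = 35. total_sold = 24
  Event 7 (restock 17): 35 + 17 = 52
Final: stock = 52, total_sold = 24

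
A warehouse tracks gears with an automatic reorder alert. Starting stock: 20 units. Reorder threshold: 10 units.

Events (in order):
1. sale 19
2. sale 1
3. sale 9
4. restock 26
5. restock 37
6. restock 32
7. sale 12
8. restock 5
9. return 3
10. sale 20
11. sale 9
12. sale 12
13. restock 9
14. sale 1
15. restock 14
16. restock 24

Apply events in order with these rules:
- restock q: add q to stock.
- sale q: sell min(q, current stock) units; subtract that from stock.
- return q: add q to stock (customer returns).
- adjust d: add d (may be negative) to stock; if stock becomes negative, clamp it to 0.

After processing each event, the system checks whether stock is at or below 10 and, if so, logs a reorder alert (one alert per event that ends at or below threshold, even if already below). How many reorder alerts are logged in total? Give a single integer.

Processing events:
Start: stock = 20
  Event 1 (sale 19): sell min(19,20)=19. stock: 20 - 19 = 1. total_sold = 19
  Event 2 (sale 1): sell min(1,1)=1. stock: 1 - 1 = 0. total_sold = 20
  Event 3 (sale 9): sell min(9,0)=0. stock: 0 - 0 = 0. total_sold = 20
  Event 4 (restock 26): 0 + 26 = 26
  Event 5 (restock 37): 26 + 37 = 63
  Event 6 (restock 32): 63 + 32 = 95
  Event 7 (sale 12): sell min(12,95)=12. stock: 95 - 12 = 83. total_sold = 32
  Event 8 (restock 5): 83 + 5 = 88
  Event 9 (return 3): 88 + 3 = 91
  Event 10 (sale 20): sell min(20,91)=20. stock: 91 - 20 = 71. total_sold = 52
  Event 11 (sale 9): sell min(9,71)=9. stock: 71 - 9 = 62. total_sold = 61
  Event 12 (sale 12): sell min(12,62)=12. stock: 62 - 12 = 50. total_sold = 73
  Event 13 (restock 9): 50 + 9 = 59
  Event 14 (sale 1): sell min(1,59)=1. stock: 59 - 1 = 58. total_sold = 74
  Event 15 (restock 14): 58 + 14 = 72
  Event 16 (restock 24): 72 + 24 = 96
Final: stock = 96, total_sold = 74

Checking against threshold 10:
  After event 1: stock=1 <= 10 -> ALERT
  After event 2: stock=0 <= 10 -> ALERT
  After event 3: stock=0 <= 10 -> ALERT
  After event 4: stock=26 > 10
  After event 5: stock=63 > 10
  After event 6: stock=95 > 10
  After event 7: stock=83 > 10
  After event 8: stock=88 > 10
  After event 9: stock=91 > 10
  After event 10: stock=71 > 10
  After event 11: stock=62 > 10
  After event 12: stock=50 > 10
  After event 13: stock=59 > 10
  After event 14: stock=58 > 10
  After event 15: stock=72 > 10
  After event 16: stock=96 > 10
Alert events: [1, 2, 3]. Count = 3

Answer: 3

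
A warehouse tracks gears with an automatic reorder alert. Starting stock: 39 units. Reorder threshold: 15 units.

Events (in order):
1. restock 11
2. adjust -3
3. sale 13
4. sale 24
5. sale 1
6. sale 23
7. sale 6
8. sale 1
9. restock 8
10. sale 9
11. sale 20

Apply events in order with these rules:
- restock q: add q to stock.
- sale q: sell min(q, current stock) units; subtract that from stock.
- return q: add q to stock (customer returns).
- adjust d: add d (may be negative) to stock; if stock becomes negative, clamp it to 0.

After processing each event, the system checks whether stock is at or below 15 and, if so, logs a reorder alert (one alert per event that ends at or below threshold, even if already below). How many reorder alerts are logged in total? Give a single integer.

Answer: 8

Derivation:
Processing events:
Start: stock = 39
  Event 1 (restock 11): 39 + 11 = 50
  Event 2 (adjust -3): 50 + -3 = 47
  Event 3 (sale 13): sell min(13,47)=13. stock: 47 - 13 = 34. total_sold = 13
  Event 4 (sale 24): sell min(24,34)=24. stock: 34 - 24 = 10. total_sold = 37
  Event 5 (sale 1): sell min(1,10)=1. stock: 10 - 1 = 9. total_sold = 38
  Event 6 (sale 23): sell min(23,9)=9. stock: 9 - 9 = 0. total_sold = 47
  Event 7 (sale 6): sell min(6,0)=0. stock: 0 - 0 = 0. total_sold = 47
  Event 8 (sale 1): sell min(1,0)=0. stock: 0 - 0 = 0. total_sold = 47
  Event 9 (restock 8): 0 + 8 = 8
  Event 10 (sale 9): sell min(9,8)=8. stock: 8 - 8 = 0. total_sold = 55
  Event 11 (sale 20): sell min(20,0)=0. stock: 0 - 0 = 0. total_sold = 55
Final: stock = 0, total_sold = 55

Checking against threshold 15:
  After event 1: stock=50 > 15
  After event 2: stock=47 > 15
  After event 3: stock=34 > 15
  After event 4: stock=10 <= 15 -> ALERT
  After event 5: stock=9 <= 15 -> ALERT
  After event 6: stock=0 <= 15 -> ALERT
  After event 7: stock=0 <= 15 -> ALERT
  After event 8: stock=0 <= 15 -> ALERT
  After event 9: stock=8 <= 15 -> ALERT
  After event 10: stock=0 <= 15 -> ALERT
  After event 11: stock=0 <= 15 -> ALERT
Alert events: [4, 5, 6, 7, 8, 9, 10, 11]. Count = 8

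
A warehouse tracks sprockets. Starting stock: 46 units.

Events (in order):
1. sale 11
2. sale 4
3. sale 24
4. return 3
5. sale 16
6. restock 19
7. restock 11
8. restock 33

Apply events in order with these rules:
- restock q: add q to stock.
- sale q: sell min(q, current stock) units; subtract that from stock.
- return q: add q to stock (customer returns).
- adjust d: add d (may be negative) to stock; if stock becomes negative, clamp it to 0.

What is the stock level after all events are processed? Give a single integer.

Answer: 63

Derivation:
Processing events:
Start: stock = 46
  Event 1 (sale 11): sell min(11,46)=11. stock: 46 - 11 = 35. total_sold = 11
  Event 2 (sale 4): sell min(4,35)=4. stock: 35 - 4 = 31. total_sold = 15
  Event 3 (sale 24): sell min(24,31)=24. stock: 31 - 24 = 7. total_sold = 39
  Event 4 (return 3): 7 + 3 = 10
  Event 5 (sale 16): sell min(16,10)=10. stock: 10 - 10 = 0. total_sold = 49
  Event 6 (restock 19): 0 + 19 = 19
  Event 7 (restock 11): 19 + 11 = 30
  Event 8 (restock 33): 30 + 33 = 63
Final: stock = 63, total_sold = 49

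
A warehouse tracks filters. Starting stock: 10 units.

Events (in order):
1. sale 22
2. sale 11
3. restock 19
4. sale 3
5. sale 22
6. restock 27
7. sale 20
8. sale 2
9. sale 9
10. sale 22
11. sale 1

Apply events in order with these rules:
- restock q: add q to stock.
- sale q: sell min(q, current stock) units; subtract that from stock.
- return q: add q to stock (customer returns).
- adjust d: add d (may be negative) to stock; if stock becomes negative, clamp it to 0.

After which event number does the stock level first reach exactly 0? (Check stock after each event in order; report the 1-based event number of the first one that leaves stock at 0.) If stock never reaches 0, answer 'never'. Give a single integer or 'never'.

Answer: 1

Derivation:
Processing events:
Start: stock = 10
  Event 1 (sale 22): sell min(22,10)=10. stock: 10 - 10 = 0. total_sold = 10
  Event 2 (sale 11): sell min(11,0)=0. stock: 0 - 0 = 0. total_sold = 10
  Event 3 (restock 19): 0 + 19 = 19
  Event 4 (sale 3): sell min(3,19)=3. stock: 19 - 3 = 16. total_sold = 13
  Event 5 (sale 22): sell min(22,16)=16. stock: 16 - 16 = 0. total_sold = 29
  Event 6 (restock 27): 0 + 27 = 27
  Event 7 (sale 20): sell min(20,27)=20. stock: 27 - 20 = 7. total_sold = 49
  Event 8 (sale 2): sell min(2,7)=2. stock: 7 - 2 = 5. total_sold = 51
  Event 9 (sale 9): sell min(9,5)=5. stock: 5 - 5 = 0. total_sold = 56
  Event 10 (sale 22): sell min(22,0)=0. stock: 0 - 0 = 0. total_sold = 56
  Event 11 (sale 1): sell min(1,0)=0. stock: 0 - 0 = 0. total_sold = 56
Final: stock = 0, total_sold = 56

First zero at event 1.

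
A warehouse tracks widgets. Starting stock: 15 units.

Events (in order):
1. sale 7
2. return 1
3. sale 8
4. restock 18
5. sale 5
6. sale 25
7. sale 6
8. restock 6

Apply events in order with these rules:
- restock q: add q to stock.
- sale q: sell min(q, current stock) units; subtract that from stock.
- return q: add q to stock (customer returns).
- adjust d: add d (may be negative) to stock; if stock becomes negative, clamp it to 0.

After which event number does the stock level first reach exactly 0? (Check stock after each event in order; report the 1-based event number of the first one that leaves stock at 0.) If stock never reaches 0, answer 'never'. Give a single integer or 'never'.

Answer: 6

Derivation:
Processing events:
Start: stock = 15
  Event 1 (sale 7): sell min(7,15)=7. stock: 15 - 7 = 8. total_sold = 7
  Event 2 (return 1): 8 + 1 = 9
  Event 3 (sale 8): sell min(8,9)=8. stock: 9 - 8 = 1. total_sold = 15
  Event 4 (restock 18): 1 + 18 = 19
  Event 5 (sale 5): sell min(5,19)=5. stock: 19 - 5 = 14. total_sold = 20
  Event 6 (sale 25): sell min(25,14)=14. stock: 14 - 14 = 0. total_sold = 34
  Event 7 (sale 6): sell min(6,0)=0. stock: 0 - 0 = 0. total_sold = 34
  Event 8 (restock 6): 0 + 6 = 6
Final: stock = 6, total_sold = 34

First zero at event 6.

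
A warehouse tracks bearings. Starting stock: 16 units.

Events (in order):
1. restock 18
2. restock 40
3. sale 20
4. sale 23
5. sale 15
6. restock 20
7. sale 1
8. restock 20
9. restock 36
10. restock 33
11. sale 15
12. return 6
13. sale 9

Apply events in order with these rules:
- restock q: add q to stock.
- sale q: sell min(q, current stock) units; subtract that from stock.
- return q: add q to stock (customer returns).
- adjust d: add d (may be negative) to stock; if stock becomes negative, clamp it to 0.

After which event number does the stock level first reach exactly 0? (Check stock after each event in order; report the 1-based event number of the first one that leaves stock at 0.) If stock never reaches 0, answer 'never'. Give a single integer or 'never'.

Answer: never

Derivation:
Processing events:
Start: stock = 16
  Event 1 (restock 18): 16 + 18 = 34
  Event 2 (restock 40): 34 + 40 = 74
  Event 3 (sale 20): sell min(20,74)=20. stock: 74 - 20 = 54. total_sold = 20
  Event 4 (sale 23): sell min(23,54)=23. stock: 54 - 23 = 31. total_sold = 43
  Event 5 (sale 15): sell min(15,31)=15. stock: 31 - 15 = 16. total_sold = 58
  Event 6 (restock 20): 16 + 20 = 36
  Event 7 (sale 1): sell min(1,36)=1. stock: 36 - 1 = 35. total_sold = 59
  Event 8 (restock 20): 35 + 20 = 55
  Event 9 (restock 36): 55 + 36 = 91
  Event 10 (restock 33): 91 + 33 = 124
  Event 11 (sale 15): sell min(15,124)=15. stock: 124 - 15 = 109. total_sold = 74
  Event 12 (return 6): 109 + 6 = 115
  Event 13 (sale 9): sell min(9,115)=9. stock: 115 - 9 = 106. total_sold = 83
Final: stock = 106, total_sold = 83

Stock never reaches 0.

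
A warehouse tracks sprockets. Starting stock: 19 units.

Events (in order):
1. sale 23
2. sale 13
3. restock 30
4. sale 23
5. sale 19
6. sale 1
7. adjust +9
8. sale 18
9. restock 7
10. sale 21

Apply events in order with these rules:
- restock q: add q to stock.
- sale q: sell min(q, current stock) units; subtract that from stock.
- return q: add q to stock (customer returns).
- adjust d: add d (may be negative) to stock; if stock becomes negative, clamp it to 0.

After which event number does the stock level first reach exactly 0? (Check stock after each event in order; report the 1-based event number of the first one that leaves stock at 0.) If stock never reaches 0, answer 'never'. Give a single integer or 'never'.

Answer: 1

Derivation:
Processing events:
Start: stock = 19
  Event 1 (sale 23): sell min(23,19)=19. stock: 19 - 19 = 0. total_sold = 19
  Event 2 (sale 13): sell min(13,0)=0. stock: 0 - 0 = 0. total_sold = 19
  Event 3 (restock 30): 0 + 30 = 30
  Event 4 (sale 23): sell min(23,30)=23. stock: 30 - 23 = 7. total_sold = 42
  Event 5 (sale 19): sell min(19,7)=7. stock: 7 - 7 = 0. total_sold = 49
  Event 6 (sale 1): sell min(1,0)=0. stock: 0 - 0 = 0. total_sold = 49
  Event 7 (adjust +9): 0 + 9 = 9
  Event 8 (sale 18): sell min(18,9)=9. stock: 9 - 9 = 0. total_sold = 58
  Event 9 (restock 7): 0 + 7 = 7
  Event 10 (sale 21): sell min(21,7)=7. stock: 7 - 7 = 0. total_sold = 65
Final: stock = 0, total_sold = 65

First zero at event 1.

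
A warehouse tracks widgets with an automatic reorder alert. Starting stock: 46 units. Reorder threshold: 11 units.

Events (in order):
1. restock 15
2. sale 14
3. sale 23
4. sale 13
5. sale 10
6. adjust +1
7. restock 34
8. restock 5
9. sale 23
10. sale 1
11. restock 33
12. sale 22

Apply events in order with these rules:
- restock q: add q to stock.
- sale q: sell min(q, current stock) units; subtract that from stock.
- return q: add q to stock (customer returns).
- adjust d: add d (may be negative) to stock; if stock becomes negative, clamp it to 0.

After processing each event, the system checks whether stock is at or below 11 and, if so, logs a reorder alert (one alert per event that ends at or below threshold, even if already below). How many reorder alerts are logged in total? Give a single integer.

Processing events:
Start: stock = 46
  Event 1 (restock 15): 46 + 15 = 61
  Event 2 (sale 14): sell min(14,61)=14. stock: 61 - 14 = 47. total_sold = 14
  Event 3 (sale 23): sell min(23,47)=23. stock: 47 - 23 = 24. total_sold = 37
  Event 4 (sale 13): sell min(13,24)=13. stock: 24 - 13 = 11. total_sold = 50
  Event 5 (sale 10): sell min(10,11)=10. stock: 11 - 10 = 1. total_sold = 60
  Event 6 (adjust +1): 1 + 1 = 2
  Event 7 (restock 34): 2 + 34 = 36
  Event 8 (restock 5): 36 + 5 = 41
  Event 9 (sale 23): sell min(23,41)=23. stock: 41 - 23 = 18. total_sold = 83
  Event 10 (sale 1): sell min(1,18)=1. stock: 18 - 1 = 17. total_sold = 84
  Event 11 (restock 33): 17 + 33 = 50
  Event 12 (sale 22): sell min(22,50)=22. stock: 50 - 22 = 28. total_sold = 106
Final: stock = 28, total_sold = 106

Checking against threshold 11:
  After event 1: stock=61 > 11
  After event 2: stock=47 > 11
  After event 3: stock=24 > 11
  After event 4: stock=11 <= 11 -> ALERT
  After event 5: stock=1 <= 11 -> ALERT
  After event 6: stock=2 <= 11 -> ALERT
  After event 7: stock=36 > 11
  After event 8: stock=41 > 11
  After event 9: stock=18 > 11
  After event 10: stock=17 > 11
  After event 11: stock=50 > 11
  After event 12: stock=28 > 11
Alert events: [4, 5, 6]. Count = 3

Answer: 3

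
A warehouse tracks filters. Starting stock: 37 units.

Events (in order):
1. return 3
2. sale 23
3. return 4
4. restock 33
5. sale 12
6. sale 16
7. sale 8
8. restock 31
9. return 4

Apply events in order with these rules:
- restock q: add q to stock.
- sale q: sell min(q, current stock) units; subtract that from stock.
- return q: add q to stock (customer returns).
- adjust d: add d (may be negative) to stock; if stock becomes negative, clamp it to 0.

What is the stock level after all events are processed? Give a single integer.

Answer: 53

Derivation:
Processing events:
Start: stock = 37
  Event 1 (return 3): 37 + 3 = 40
  Event 2 (sale 23): sell min(23,40)=23. stock: 40 - 23 = 17. total_sold = 23
  Event 3 (return 4): 17 + 4 = 21
  Event 4 (restock 33): 21 + 33 = 54
  Event 5 (sale 12): sell min(12,54)=12. stock: 54 - 12 = 42. total_sold = 35
  Event 6 (sale 16): sell min(16,42)=16. stock: 42 - 16 = 26. total_sold = 51
  Event 7 (sale 8): sell min(8,26)=8. stock: 26 - 8 = 18. total_sold = 59
  Event 8 (restock 31): 18 + 31 = 49
  Event 9 (return 4): 49 + 4 = 53
Final: stock = 53, total_sold = 59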